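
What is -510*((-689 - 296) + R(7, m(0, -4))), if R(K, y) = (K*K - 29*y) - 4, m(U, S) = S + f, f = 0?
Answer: 420240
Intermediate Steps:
m(U, S) = S (m(U, S) = S + 0 = S)
R(K, y) = -4 + K² - 29*y (R(K, y) = (K² - 29*y) - 4 = -4 + K² - 29*y)
-510*((-689 - 296) + R(7, m(0, -4))) = -510*((-689 - 296) + (-4 + 7² - 29*(-4))) = -510*(-985 + (-4 + 49 + 116)) = -510*(-985 + 161) = -510*(-824) = -1*(-420240) = 420240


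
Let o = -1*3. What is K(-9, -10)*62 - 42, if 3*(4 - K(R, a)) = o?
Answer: 268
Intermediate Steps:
o = -3
K(R, a) = 5 (K(R, a) = 4 - 1/3*(-3) = 4 + 1 = 5)
K(-9, -10)*62 - 42 = 5*62 - 42 = 310 - 42 = 268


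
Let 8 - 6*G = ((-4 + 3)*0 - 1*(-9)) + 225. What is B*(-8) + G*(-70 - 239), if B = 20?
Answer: 11479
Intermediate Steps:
G = -113/3 (G = 4/3 - (((-4 + 3)*0 - 1*(-9)) + 225)/6 = 4/3 - ((-1*0 + 9) + 225)/6 = 4/3 - ((0 + 9) + 225)/6 = 4/3 - (9 + 225)/6 = 4/3 - 1/6*234 = 4/3 - 39 = -113/3 ≈ -37.667)
B*(-8) + G*(-70 - 239) = 20*(-8) - 113*(-70 - 239)/3 = -160 - 113/3*(-309) = -160 + 11639 = 11479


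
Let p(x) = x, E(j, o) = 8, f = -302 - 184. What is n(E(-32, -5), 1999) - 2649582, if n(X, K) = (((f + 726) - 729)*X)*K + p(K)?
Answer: -10467671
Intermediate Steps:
f = -486
n(X, K) = K - 489*K*X (n(X, K) = (((-486 + 726) - 729)*X)*K + K = ((240 - 729)*X)*K + K = (-489*X)*K + K = -489*K*X + K = K - 489*K*X)
n(E(-32, -5), 1999) - 2649582 = 1999*(1 - 489*8) - 2649582 = 1999*(1 - 3912) - 2649582 = 1999*(-3911) - 2649582 = -7818089 - 2649582 = -10467671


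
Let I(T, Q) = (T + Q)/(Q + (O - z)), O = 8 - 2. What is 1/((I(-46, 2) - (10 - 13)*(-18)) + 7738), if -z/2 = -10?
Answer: 3/23063 ≈ 0.00013008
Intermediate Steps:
z = 20 (z = -2*(-10) = 20)
O = 6
I(T, Q) = (Q + T)/(-14 + Q) (I(T, Q) = (T + Q)/(Q + (6 - 1*20)) = (Q + T)/(Q + (6 - 20)) = (Q + T)/(Q - 14) = (Q + T)/(-14 + Q))
1/((I(-46, 2) - (10 - 13)*(-18)) + 7738) = 1/(((2 - 46)/(-14 + 2) - (10 - 13)*(-18)) + 7738) = 1/((-44/(-12) - (-3)*(-18)) + 7738) = 1/((-1/12*(-44) - 1*54) + 7738) = 1/((11/3 - 54) + 7738) = 1/(-151/3 + 7738) = 1/(23063/3) = 3/23063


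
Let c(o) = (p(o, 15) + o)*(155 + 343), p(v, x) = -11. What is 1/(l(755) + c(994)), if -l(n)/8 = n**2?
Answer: -1/4070666 ≈ -2.4566e-7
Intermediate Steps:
l(n) = -8*n**2
c(o) = -5478 + 498*o (c(o) = (-11 + o)*(155 + 343) = (-11 + o)*498 = -5478 + 498*o)
1/(l(755) + c(994)) = 1/(-8*755**2 + (-5478 + 498*994)) = 1/(-8*570025 + (-5478 + 495012)) = 1/(-4560200 + 489534) = 1/(-4070666) = -1/4070666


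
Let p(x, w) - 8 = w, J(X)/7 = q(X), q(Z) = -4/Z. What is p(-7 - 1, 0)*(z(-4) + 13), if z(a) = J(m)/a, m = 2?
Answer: 132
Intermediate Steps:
J(X) = -28/X (J(X) = 7*(-4/X) = -28/X)
p(x, w) = 8 + w
z(a) = -14/a (z(a) = (-28/2)/a = (-28*½)/a = -14/a)
p(-7 - 1, 0)*(z(-4) + 13) = (8 + 0)*(-14/(-4) + 13) = 8*(-14*(-¼) + 13) = 8*(7/2 + 13) = 8*(33/2) = 132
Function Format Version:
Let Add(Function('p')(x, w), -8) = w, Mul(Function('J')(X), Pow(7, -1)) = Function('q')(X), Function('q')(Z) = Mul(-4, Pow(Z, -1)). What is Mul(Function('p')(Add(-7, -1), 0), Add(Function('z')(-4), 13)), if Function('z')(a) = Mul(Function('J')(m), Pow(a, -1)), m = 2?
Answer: 132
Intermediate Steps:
Function('J')(X) = Mul(-28, Pow(X, -1)) (Function('J')(X) = Mul(7, Mul(-4, Pow(X, -1))) = Mul(-28, Pow(X, -1)))
Function('p')(x, w) = Add(8, w)
Function('z')(a) = Mul(-14, Pow(a, -1)) (Function('z')(a) = Mul(Mul(-28, Pow(2, -1)), Pow(a, -1)) = Mul(Mul(-28, Rational(1, 2)), Pow(a, -1)) = Mul(-14, Pow(a, -1)))
Mul(Function('p')(Add(-7, -1), 0), Add(Function('z')(-4), 13)) = Mul(Add(8, 0), Add(Mul(-14, Pow(-4, -1)), 13)) = Mul(8, Add(Mul(-14, Rational(-1, 4)), 13)) = Mul(8, Add(Rational(7, 2), 13)) = Mul(8, Rational(33, 2)) = 132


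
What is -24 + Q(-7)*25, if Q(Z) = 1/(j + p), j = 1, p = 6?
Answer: -143/7 ≈ -20.429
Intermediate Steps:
Q(Z) = ⅐ (Q(Z) = 1/(1 + 6) = 1/7 = ⅐)
-24 + Q(-7)*25 = -24 + (⅐)*25 = -24 + 25/7 = -143/7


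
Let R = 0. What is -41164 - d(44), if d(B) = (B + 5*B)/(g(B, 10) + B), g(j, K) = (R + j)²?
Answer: -617462/15 ≈ -41164.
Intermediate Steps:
g(j, K) = j² (g(j, K) = (0 + j)² = j²)
d(B) = 6*B/(B + B²) (d(B) = (B + 5*B)/(B² + B) = (6*B)/(B + B²) = 6*B/(B + B²))
-41164 - d(44) = -41164 - 6/(1 + 44) = -41164 - 6/45 = -41164 - 1*2/15 = -41164 - 2/15 = -617462/15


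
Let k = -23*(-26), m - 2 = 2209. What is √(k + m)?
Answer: 53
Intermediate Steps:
m = 2211 (m = 2 + 2209 = 2211)
k = 598
√(k + m) = √(598 + 2211) = √2809 = 53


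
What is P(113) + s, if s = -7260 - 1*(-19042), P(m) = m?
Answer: 11895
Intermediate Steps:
s = 11782 (s = -7260 + 19042 = 11782)
P(113) + s = 113 + 11782 = 11895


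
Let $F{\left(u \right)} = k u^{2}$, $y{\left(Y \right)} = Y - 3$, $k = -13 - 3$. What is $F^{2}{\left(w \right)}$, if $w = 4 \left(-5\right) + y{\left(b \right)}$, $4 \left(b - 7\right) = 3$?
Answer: $13845841$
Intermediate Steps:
$b = \frac{31}{4}$ ($b = 7 + \frac{1}{4} \cdot 3 = 7 + \frac{3}{4} = \frac{31}{4} \approx 7.75$)
$k = -16$ ($k = -13 - 3 = -16$)
$y{\left(Y \right)} = -3 + Y$
$w = - \frac{61}{4}$ ($w = 4 \left(-5\right) + \left(-3 + \frac{31}{4}\right) = -20 + \frac{19}{4} = - \frac{61}{4} \approx -15.25$)
$F{\left(u \right)} = - 16 u^{2}$
$F^{2}{\left(w \right)} = \left(- 16 \left(- \frac{61}{4}\right)^{2}\right)^{2} = \left(\left(-16\right) \frac{3721}{16}\right)^{2} = \left(-3721\right)^{2} = 13845841$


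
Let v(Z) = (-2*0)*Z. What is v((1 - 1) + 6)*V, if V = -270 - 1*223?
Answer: 0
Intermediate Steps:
v(Z) = 0 (v(Z) = 0*Z = 0)
V = -493 (V = -270 - 223 = -493)
v((1 - 1) + 6)*V = 0*(-493) = 0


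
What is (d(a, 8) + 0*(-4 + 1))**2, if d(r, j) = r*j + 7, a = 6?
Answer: 3025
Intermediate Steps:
d(r, j) = 7 + j*r (d(r, j) = j*r + 7 = 7 + j*r)
(d(a, 8) + 0*(-4 + 1))**2 = ((7 + 8*6) + 0*(-4 + 1))**2 = ((7 + 48) + 0*(-3))**2 = (55 + 0)**2 = 55**2 = 3025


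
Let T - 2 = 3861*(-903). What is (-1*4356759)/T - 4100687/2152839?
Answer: -4917566623646/7505832269559 ≈ -0.65517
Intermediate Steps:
T = -3486481 (T = 2 + 3861*(-903) = 2 - 3486483 = -3486481)
(-1*4356759)/T - 4100687/2152839 = -1*4356759/(-3486481) - 4100687/2152839 = -4356759*(-1/3486481) - 4100687*1/2152839 = 4356759/3486481 - 4100687/2152839 = -4917566623646/7505832269559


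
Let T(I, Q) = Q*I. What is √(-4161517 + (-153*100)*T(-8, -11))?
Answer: I*√5507917 ≈ 2346.9*I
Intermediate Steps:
T(I, Q) = I*Q
√(-4161517 + (-153*100)*T(-8, -11)) = √(-4161517 + (-153*100)*(-8*(-11))) = √(-4161517 - 15300*88) = √(-4161517 - 1346400) = √(-5507917) = I*√5507917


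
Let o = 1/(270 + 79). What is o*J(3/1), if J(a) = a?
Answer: 3/349 ≈ 0.0085960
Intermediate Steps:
o = 1/349 ≈ 0.0028653
o*J(3/1) = (3/1)/349 = (3*1)/349 = (1/349)*3 = 3/349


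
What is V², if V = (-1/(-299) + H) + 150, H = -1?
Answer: 1984880704/89401 ≈ 22202.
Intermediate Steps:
V = 44552/299 (V = (-1/(-299) - 1) + 150 = (-1*(-1/299) - 1) + 150 = (1/299 - 1) + 150 = -298/299 + 150 = 44552/299 ≈ 149.00)
V² = (44552/299)² = 1984880704/89401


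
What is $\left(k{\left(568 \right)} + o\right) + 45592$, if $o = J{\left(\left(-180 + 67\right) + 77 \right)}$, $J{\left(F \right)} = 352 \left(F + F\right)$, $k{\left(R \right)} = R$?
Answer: $20816$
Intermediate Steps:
$J{\left(F \right)} = 704 F$ ($J{\left(F \right)} = 352 \cdot 2 F = 704 F$)
$o = -25344$ ($o = 704 \left(\left(-180 + 67\right) + 77\right) = 704 \left(-113 + 77\right) = 704 \left(-36\right) = -25344$)
$\left(k{\left(568 \right)} + o\right) + 45592 = \left(568 - 25344\right) + 45592 = -24776 + 45592 = 20816$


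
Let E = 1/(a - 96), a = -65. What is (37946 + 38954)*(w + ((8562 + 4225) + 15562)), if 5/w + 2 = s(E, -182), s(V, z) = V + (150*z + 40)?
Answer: 9568586105967800/4389183 ≈ 2.1800e+9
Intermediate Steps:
E = -1/161 (E = 1/(-65 - 96) = 1/(-161) = -1/161 ≈ -0.0062112)
s(V, z) = 40 + V + 150*z (s(V, z) = V + (40 + 150*z) = 40 + V + 150*z)
w = -805/4389183 (w = 5/(-2 + (40 - 1/161 + 150*(-182))) = 5/(-2 + (40 - 1/161 - 27300)) = 5/(-2 - 4388861/161) = 5/(-4389183/161) = 5*(-161/4389183) = -805/4389183 ≈ -0.00018341)
(37946 + 38954)*(w + ((8562 + 4225) + 15562)) = (37946 + 38954)*(-805/4389183 + ((8562 + 4225) + 15562)) = 76900*(-805/4389183 + (12787 + 15562)) = 76900*(-805/4389183 + 28349) = 76900*(124428948062/4389183) = 9568586105967800/4389183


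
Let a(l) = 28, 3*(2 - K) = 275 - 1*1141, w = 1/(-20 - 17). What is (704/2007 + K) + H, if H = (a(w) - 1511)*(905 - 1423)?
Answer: 1542349430/2007 ≈ 7.6849e+5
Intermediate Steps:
w = -1/37 (w = 1/(-37) = -1/37 ≈ -0.027027)
K = 872/3 (K = 2 - (275 - 1*1141)/3 = 2 - (275 - 1141)/3 = 2 - ⅓*(-866) = 2 + 866/3 = 872/3 ≈ 290.67)
H = 768194 (H = (28 - 1511)*(905 - 1423) = -1483*(-518) = 768194)
(704/2007 + K) + H = (704/2007 + 872/3) + 768194 = 584072/2007 + 768194 = 1542349430/2007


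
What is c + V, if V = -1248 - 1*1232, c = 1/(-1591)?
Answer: -3945681/1591 ≈ -2480.0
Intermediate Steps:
c = -1/1591 ≈ -0.00062854
V = -2480 (V = -1248 - 1232 = -2480)
c + V = -1/1591 - 2480 = -3945681/1591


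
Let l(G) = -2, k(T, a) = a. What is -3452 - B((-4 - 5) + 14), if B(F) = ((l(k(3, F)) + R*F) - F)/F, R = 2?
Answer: -17263/5 ≈ -3452.6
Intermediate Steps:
B(F) = (-2 + F)/F (B(F) = ((-2 + 2*F) - F)/F = (-2 + F)/F)
-3452 - B((-4 - 5) + 14) = -3452 - (-2 + ((-4 - 5) + 14))/((-4 - 5) + 14) = -3452 - (-2 + (-9 + 14))/(-9 + 14) = -3452 - (-2 + 5)/5 = -3452 - 3/5 = -3452 - 1*⅗ = -3452 - ⅗ = -17263/5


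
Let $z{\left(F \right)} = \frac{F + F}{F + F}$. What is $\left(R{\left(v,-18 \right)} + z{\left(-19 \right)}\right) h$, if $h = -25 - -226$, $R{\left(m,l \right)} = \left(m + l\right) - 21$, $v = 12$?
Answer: $-5226$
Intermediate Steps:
$z{\left(F \right)} = 1$ ($z{\left(F \right)} = \frac{2 F}{2 F} = 2 F \frac{1}{2 F} = 1$)
$R{\left(m,l \right)} = -21 + l + m$ ($R{\left(m,l \right)} = \left(l + m\right) - 21 = -21 + l + m$)
$h = 201$ ($h = -25 + 226 = 201$)
$\left(R{\left(v,-18 \right)} + z{\left(-19 \right)}\right) h = \left(\left(-21 - 18 + 12\right) + 1\right) 201 = \left(-27 + 1\right) 201 = \left(-26\right) 201 = -5226$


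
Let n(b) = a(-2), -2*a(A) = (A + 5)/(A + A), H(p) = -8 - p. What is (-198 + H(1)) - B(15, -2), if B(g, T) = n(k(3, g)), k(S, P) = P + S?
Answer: -1659/8 ≈ -207.38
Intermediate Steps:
a(A) = -(5 + A)/(4*A) (a(A) = -(A + 5)/(2*(A + A)) = -(5 + A)/(2*(2*A)) = -(5 + A)*1/(2*A)/2 = -(5 + A)/(4*A))
n(b) = 3/8 (n(b) = (¼)*(-5 - 1*(-2))/(-2) = (¼)*(-½)*(-5 + 2) = (¼)*(-½)*(-3) = 3/8)
B(g, T) = 3/8
(-198 + H(1)) - B(15, -2) = (-198 + (-8 - 1*1)) - 1*3/8 = (-198 + (-8 - 1)) - 3/8 = (-198 - 9) - 3/8 = -207 - 3/8 = -1659/8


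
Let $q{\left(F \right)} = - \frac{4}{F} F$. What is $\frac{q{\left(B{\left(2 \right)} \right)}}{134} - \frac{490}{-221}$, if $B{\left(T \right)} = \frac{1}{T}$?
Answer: $\frac{32388}{14807} \approx 2.1873$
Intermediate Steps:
$q{\left(F \right)} = -4$
$\frac{q{\left(B{\left(2 \right)} \right)}}{134} - \frac{490}{-221} = - \frac{4}{134} - \frac{490}{-221} = \left(-4\right) \frac{1}{134} - - \frac{490}{221} = - \frac{2}{67} + \frac{490}{221} = \frac{32388}{14807}$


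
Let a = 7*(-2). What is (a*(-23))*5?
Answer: 1610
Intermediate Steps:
a = -14
(a*(-23))*5 = -14*(-23)*5 = 322*5 = 1610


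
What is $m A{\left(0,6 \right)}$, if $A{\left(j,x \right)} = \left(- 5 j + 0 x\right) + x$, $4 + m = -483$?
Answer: $-2922$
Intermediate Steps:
$m = -487$ ($m = -4 - 483 = -487$)
$A{\left(j,x \right)} = x - 5 j$ ($A{\left(j,x \right)} = \left(- 5 j + 0\right) + x = - 5 j + x = x - 5 j$)
$m A{\left(0,6 \right)} = - 487 \left(6 - 0\right) = - 487 \left(6 + 0\right) = \left(-487\right) 6 = -2922$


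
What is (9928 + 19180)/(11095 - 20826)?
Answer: -29108/9731 ≈ -2.9913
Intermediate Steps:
(9928 + 19180)/(11095 - 20826) = 29108/(-9731) = 29108*(-1/9731) = -29108/9731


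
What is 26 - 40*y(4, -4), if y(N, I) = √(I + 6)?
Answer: 26 - 40*√2 ≈ -30.569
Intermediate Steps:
y(N, I) = √(6 + I)
26 - 40*y(4, -4) = 26 - 40*√(6 - 4) = 26 - 40*√2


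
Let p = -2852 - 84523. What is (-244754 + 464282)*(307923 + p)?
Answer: 48416461344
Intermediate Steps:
p = -87375
(-244754 + 464282)*(307923 + p) = (-244754 + 464282)*(307923 - 87375) = 219528*220548 = 48416461344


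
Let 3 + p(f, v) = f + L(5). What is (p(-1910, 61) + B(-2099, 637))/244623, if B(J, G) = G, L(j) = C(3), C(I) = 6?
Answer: -1270/244623 ≈ -0.0051917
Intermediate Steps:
L(j) = 6
p(f, v) = 3 + f (p(f, v) = -3 + (f + 6) = -3 + (6 + f) = 3 + f)
(p(-1910, 61) + B(-2099, 637))/244623 = ((3 - 1910) + 637)/244623 = (-1907 + 637)*(1/244623) = -1270*1/244623 = -1270/244623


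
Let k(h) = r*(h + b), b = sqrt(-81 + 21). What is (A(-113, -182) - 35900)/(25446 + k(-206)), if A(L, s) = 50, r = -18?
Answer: -29032525/23610421 - 35850*I*sqrt(15)/23610421 ≈ -1.2296 - 0.0058807*I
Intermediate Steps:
b = 2*I*sqrt(15) (b = sqrt(-60) = 2*I*sqrt(15) ≈ 7.746*I)
k(h) = -18*h - 36*I*sqrt(15) (k(h) = -18*(h + 2*I*sqrt(15)) = -18*h - 36*I*sqrt(15))
(A(-113, -182) - 35900)/(25446 + k(-206)) = (50 - 35900)/(25446 + (-18*(-206) - 36*I*sqrt(15))) = -35850/(25446 + (3708 - 36*I*sqrt(15))) = -35850/(29154 - 36*I*sqrt(15))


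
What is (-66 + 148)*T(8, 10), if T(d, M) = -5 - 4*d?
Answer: -3034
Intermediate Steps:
(-66 + 148)*T(8, 10) = (-66 + 148)*(-5 - 4*8) = 82*(-5 - 32) = 82*(-37) = -3034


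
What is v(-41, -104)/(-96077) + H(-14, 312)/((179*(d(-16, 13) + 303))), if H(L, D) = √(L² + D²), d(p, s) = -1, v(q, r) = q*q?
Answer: -1681/96077 + √24385/27029 ≈ -0.011719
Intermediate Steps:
v(q, r) = q²
H(L, D) = √(D² + L²)
v(-41, -104)/(-96077) + H(-14, 312)/((179*(d(-16, 13) + 303))) = (-41)²/(-96077) + √(312² + (-14)²)/((179*(-1 + 303))) = 1681*(-1/96077) + √(97344 + 196)/((179*302)) = -1681/96077 + √97540/54058 = -1681/96077 + (2*√24385)*(1/54058) = -1681/96077 + √24385/27029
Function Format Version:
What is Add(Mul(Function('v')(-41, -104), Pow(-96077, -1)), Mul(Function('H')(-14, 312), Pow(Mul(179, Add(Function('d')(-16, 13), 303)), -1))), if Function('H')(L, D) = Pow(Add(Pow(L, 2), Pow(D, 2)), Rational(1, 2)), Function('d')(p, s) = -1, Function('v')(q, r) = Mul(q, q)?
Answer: Add(Rational(-1681, 96077), Mul(Rational(1, 27029), Pow(24385, Rational(1, 2)))) ≈ -0.011719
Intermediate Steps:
Function('v')(q, r) = Pow(q, 2)
Function('H')(L, D) = Pow(Add(Pow(D, 2), Pow(L, 2)), Rational(1, 2))
Add(Mul(Function('v')(-41, -104), Pow(-96077, -1)), Mul(Function('H')(-14, 312), Pow(Mul(179, Add(Function('d')(-16, 13), 303)), -1))) = Add(Mul(Pow(-41, 2), Pow(-96077, -1)), Mul(Pow(Add(Pow(312, 2), Pow(-14, 2)), Rational(1, 2)), Pow(Mul(179, Add(-1, 303)), -1))) = Add(Mul(1681, Rational(-1, 96077)), Mul(Pow(Add(97344, 196), Rational(1, 2)), Pow(Mul(179, 302), -1))) = Add(Rational(-1681, 96077), Mul(Pow(97540, Rational(1, 2)), Pow(54058, -1))) = Add(Rational(-1681, 96077), Mul(Mul(2, Pow(24385, Rational(1, 2))), Rational(1, 54058))) = Add(Rational(-1681, 96077), Mul(Rational(1, 27029), Pow(24385, Rational(1, 2))))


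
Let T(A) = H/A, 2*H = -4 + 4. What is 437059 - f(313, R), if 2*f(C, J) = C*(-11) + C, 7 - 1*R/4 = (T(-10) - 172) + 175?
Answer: 438624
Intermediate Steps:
H = 0 (H = (-4 + 4)/2 = (½)*0 = 0)
T(A) = 0 (T(A) = 0/A = 0)
R = 16 (R = 28 - 4*((0 - 172) + 175) = 28 - 4*(-172 + 175) = 28 - 4*3 = 28 - 12 = 16)
f(C, J) = -5*C (f(C, J) = (C*(-11) + C)/2 = (-11*C + C)/2 = (-10*C)/2 = -5*C)
437059 - f(313, R) = 437059 - (-5)*313 = 437059 - 1*(-1565) = 437059 + 1565 = 438624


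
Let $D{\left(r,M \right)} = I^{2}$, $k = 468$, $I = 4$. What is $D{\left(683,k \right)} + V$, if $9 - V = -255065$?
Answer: $255090$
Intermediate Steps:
$V = 255074$ ($V = 9 - -255065 = 9 + 255065 = 255074$)
$D{\left(r,M \right)} = 16$ ($D{\left(r,M \right)} = 4^{2} = 16$)
$D{\left(683,k \right)} + V = 16 + 255074 = 255090$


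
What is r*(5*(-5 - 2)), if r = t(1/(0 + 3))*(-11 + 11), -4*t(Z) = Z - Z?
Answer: 0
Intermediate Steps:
t(Z) = 0 (t(Z) = -(Z - Z)/4 = -1/4*0 = 0)
r = 0 (r = 0*(-11 + 11) = 0*0 = 0)
r*(5*(-5 - 2)) = 0*(5*(-5 - 2)) = 0*(5*(-7)) = 0*(-35) = 0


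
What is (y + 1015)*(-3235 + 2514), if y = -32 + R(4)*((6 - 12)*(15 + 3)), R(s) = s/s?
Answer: -630875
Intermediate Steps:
R(s) = 1
y = -140 (y = -32 + 1*((6 - 12)*(15 + 3)) = -32 + 1*(-6*18) = -32 + 1*(-108) = -32 - 108 = -140)
(y + 1015)*(-3235 + 2514) = (-140 + 1015)*(-3235 + 2514) = 875*(-721) = -630875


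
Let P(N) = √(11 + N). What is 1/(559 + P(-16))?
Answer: 559/312486 - I*√5/312486 ≈ 0.0017889 - 7.1557e-6*I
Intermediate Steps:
1/(559 + P(-16)) = 1/(559 + √(11 - 16)) = 1/(559 + √(-5)) = 1/(559 + I*√5)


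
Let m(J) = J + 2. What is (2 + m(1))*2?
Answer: 10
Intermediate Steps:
m(J) = 2 + J
(2 + m(1))*2 = (2 + (2 + 1))*2 = (2 + 3)*2 = 5*2 = 10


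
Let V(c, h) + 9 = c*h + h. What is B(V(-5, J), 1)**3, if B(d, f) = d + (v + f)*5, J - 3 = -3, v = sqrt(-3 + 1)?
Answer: 536 - 10*I*sqrt(2) ≈ 536.0 - 14.142*I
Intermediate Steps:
v = I*sqrt(2) (v = sqrt(-2) = I*sqrt(2) ≈ 1.4142*I)
J = 0 (J = 3 - 3 = 0)
V(c, h) = -9 + h + c*h (V(c, h) = -9 + (c*h + h) = -9 + (h + c*h) = -9 + h + c*h)
B(d, f) = d + 5*f + 5*I*sqrt(2) (B(d, f) = d + (I*sqrt(2) + f)*5 = d + (f + I*sqrt(2))*5 = d + (5*f + 5*I*sqrt(2)) = d + 5*f + 5*I*sqrt(2))
B(V(-5, J), 1)**3 = ((-9 + 0 - 5*0) + 5*1 + 5*I*sqrt(2))**3 = ((-9 + 0 + 0) + 5 + 5*I*sqrt(2))**3 = (-9 + 5 + 5*I*sqrt(2))**3 = (-4 + 5*I*sqrt(2))**3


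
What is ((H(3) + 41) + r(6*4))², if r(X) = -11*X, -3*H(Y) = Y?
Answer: 50176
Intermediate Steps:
H(Y) = -Y/3
((H(3) + 41) + r(6*4))² = ((-⅓*3 + 41) - 66*4)² = ((-1 + 41) - 11*24)² = (40 - 264)² = (-224)² = 50176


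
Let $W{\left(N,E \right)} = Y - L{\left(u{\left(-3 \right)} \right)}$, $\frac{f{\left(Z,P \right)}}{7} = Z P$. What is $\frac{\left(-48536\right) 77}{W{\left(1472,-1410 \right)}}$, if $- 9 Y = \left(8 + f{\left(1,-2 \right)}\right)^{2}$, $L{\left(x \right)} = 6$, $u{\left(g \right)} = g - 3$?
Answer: $\frac{1868636}{5} \approx 3.7373 \cdot 10^{5}$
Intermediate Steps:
$u{\left(g \right)} = -3 + g$
$f{\left(Z,P \right)} = 7 P Z$ ($f{\left(Z,P \right)} = 7 Z P = 7 P Z$)
$Y = -4$ ($Y = - \frac{\left(8 + 7 \left(-2\right) 1\right)^{2}}{9} = - \frac{\left(8 - 14\right)^{2}}{9} = - \frac{\left(-6\right)^{2}}{9} = \left(- \frac{1}{9}\right) 36 = -4$)
$W{\left(N,E \right)} = -10$ ($W{\left(N,E \right)} = -4 - 6 = -10$)
$\frac{\left(-48536\right) 77}{W{\left(1472,-1410 \right)}} = \frac{\left(-48536\right) 77}{-10} = \left(-3737272\right) \left(- \frac{1}{10}\right) = \frac{1868636}{5}$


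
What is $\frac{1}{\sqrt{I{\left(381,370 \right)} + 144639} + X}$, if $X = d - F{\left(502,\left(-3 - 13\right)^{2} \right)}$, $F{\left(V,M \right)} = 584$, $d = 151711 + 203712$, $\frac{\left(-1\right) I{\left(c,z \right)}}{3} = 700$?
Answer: $\frac{354839}{125910573382} - \frac{\sqrt{142539}}{125910573382} \approx 2.8152 \cdot 10^{-6}$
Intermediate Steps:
$I{\left(c,z \right)} = -2100$ ($I{\left(c,z \right)} = \left(-3\right) 700 = -2100$)
$d = 355423$
$X = 354839$ ($X = 355423 - 584 = 354839$)
$\frac{1}{\sqrt{I{\left(381,370 \right)} + 144639} + X} = \frac{1}{\sqrt{-2100 + 144639} + 354839} = \frac{1}{\sqrt{142539} + 354839} = \frac{1}{354839 + \sqrt{142539}}$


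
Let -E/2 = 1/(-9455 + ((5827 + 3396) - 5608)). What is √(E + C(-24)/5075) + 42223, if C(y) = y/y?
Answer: 42223 + √47391162/296380 ≈ 42223.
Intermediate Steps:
C(y) = 1
E = 1/2920 (E = -2/(-9455 + ((5827 + 3396) - 5608)) = -2/(-9455 + (9223 - 5608)) = -2/(-9455 + 3615) = -2/(-5840) = -2*(-1/5840) = 1/2920 ≈ 0.00034247)
√(E + C(-24)/5075) + 42223 = √(1/2920 + 1/5075) + 42223 = √(1599/2963800) + 42223 = √47391162/296380 + 42223 = 42223 + √47391162/296380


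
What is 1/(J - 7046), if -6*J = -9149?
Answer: -6/33127 ≈ -0.00018112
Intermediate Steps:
J = 9149/6 (J = -1/6*(-9149) = 9149/6 ≈ 1524.8)
1/(J - 7046) = 1/(9149/6 - 7046) = 1/(-33127/6) = -6/33127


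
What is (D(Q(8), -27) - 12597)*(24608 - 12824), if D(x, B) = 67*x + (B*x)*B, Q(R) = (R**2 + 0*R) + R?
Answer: 526921560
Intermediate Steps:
Q(R) = R + R**2 (Q(R) = (R**2 + 0) + R = R**2 + R = R + R**2)
D(x, B) = 67*x + x*B**2
(D(Q(8), -27) - 12597)*(24608 - 12824) = ((8*(1 + 8))*(67 + (-27)**2) - 12597)*(24608 - 12824) = ((8*9)*(67 + 729) - 12597)*11784 = (72*796 - 12597)*11784 = (57312 - 12597)*11784 = 44715*11784 = 526921560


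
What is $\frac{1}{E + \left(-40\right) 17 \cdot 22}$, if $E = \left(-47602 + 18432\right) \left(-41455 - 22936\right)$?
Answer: $\frac{1}{1878270510} \approx 5.324 \cdot 10^{-10}$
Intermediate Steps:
$E = 1878285470$ ($E = \left(-29170\right) \left(-64391\right) = 1878285470$)
$\frac{1}{E + \left(-40\right) 17 \cdot 22} = \frac{1}{1878285470 + \left(-40\right) 17 \cdot 22} = \frac{1}{1878285470 - 14960} = \frac{1}{1878270510}$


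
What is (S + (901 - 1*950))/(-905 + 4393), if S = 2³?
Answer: -41/3488 ≈ -0.011755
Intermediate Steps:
S = 8
(S + (901 - 1*950))/(-905 + 4393) = (8 + (901 - 1*950))/(-905 + 4393) = (8 + (901 - 950))/3488 = (8 - 49)*(1/3488) = -41*1/3488 = -41/3488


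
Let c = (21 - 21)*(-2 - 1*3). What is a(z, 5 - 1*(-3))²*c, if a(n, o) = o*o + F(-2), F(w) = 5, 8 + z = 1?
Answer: 0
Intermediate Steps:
z = -7 (z = -8 + 1 = -7)
a(n, o) = 5 + o² (a(n, o) = o*o + 5 = o² + 5 = 5 + o²)
c = 0 (c = 0*(-2 - 3) = 0*(-5) = 0)
a(z, 5 - 1*(-3))²*c = (5 + (5 - 1*(-3))²)²*0 = (5 + (5 + 3)²)²*0 = (5 + 8²)²*0 = (5 + 64)²*0 = 69²*0 = 4761*0 = 0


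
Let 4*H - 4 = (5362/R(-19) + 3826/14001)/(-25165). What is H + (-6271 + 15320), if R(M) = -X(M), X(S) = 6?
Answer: 4251515160467/469780220 ≈ 9050.0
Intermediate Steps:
R(M) = -6 (R(M) = -1*6 = -6)
H = 473949687/469780220 (H = 1 + ((5362/(-6) + 3826/14001)/(-25165))/4 = 1 + ((5362*(-1/6) + 3826*(1/14001))*(-1/25165))/4 = 1 + ((-2681/3 + 3826/14001)*(-1/25165))/4 = 1 + (-4169467/4667*(-1/25165))/4 = 1 + (1/4)*(4169467/117445055) = 1 + 4169467/469780220 = 473949687/469780220 ≈ 1.0089)
H + (-6271 + 15320) = 473949687/469780220 + (-6271 + 15320) = 473949687/469780220 + 9049 = 4251515160467/469780220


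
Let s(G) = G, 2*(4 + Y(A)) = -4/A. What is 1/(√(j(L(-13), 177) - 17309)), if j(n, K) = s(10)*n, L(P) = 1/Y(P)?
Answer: -I*√432790/86558 ≈ -0.0076003*I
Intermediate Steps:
Y(A) = -4 - 2/A (Y(A) = -4 + (-4/A)/2 = -4 - 2/A)
L(P) = 1/(-4 - 2/P)
j(n, K) = 10*n
1/(√(j(L(-13), 177) - 17309)) = 1/(√(10*(-1*(-13)/(2 + 4*(-13))) - 17309)) = 1/(√(10*(-1*(-13)/(2 - 52)) - 17309)) = 1/(√(10*(-1*(-13)/(-50)) - 17309)) = 1/(√(10*(-1*(-13)*(-1/50)) - 17309)) = 1/(√(10*(-13/50) - 17309)) = 1/(√(-13/5 - 17309)) = 1/(√(-86558/5)) = 1/(I*√432790/5) = -I*√432790/86558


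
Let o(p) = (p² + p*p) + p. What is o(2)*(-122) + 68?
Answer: -1152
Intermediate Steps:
o(p) = p + 2*p² (o(p) = (p² + p²) + p = 2*p² + p = p + 2*p²)
o(2)*(-122) + 68 = (2*(1 + 2*2))*(-122) + 68 = (2*(1 + 4))*(-122) + 68 = (2*5)*(-122) + 68 = 10*(-122) + 68 = -1220 + 68 = -1152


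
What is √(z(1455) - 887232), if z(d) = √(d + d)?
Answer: √(-887232 + √2910) ≈ 941.9*I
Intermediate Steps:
z(d) = √2*√d (z(d) = √(2*d) = √2*√d)
√(z(1455) - 887232) = √(√2*√1455 - 887232) = √(√2910 - 887232) = √(-887232 + √2910)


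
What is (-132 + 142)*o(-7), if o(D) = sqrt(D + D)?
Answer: 10*I*sqrt(14) ≈ 37.417*I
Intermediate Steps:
o(D) = sqrt(2)*sqrt(D) (o(D) = sqrt(2*D) = sqrt(2)*sqrt(D))
(-132 + 142)*o(-7) = (-132 + 142)*(sqrt(2)*sqrt(-7)) = 10*(sqrt(2)*(I*sqrt(7))) = 10*(I*sqrt(14)) = 10*I*sqrt(14)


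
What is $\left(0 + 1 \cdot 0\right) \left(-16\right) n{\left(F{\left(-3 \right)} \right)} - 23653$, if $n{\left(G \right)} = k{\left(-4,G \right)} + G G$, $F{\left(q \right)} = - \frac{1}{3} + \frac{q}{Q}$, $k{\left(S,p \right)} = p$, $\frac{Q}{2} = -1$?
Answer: $-23653$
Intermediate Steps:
$Q = -2$ ($Q = 2 \left(-1\right) = -2$)
$F{\left(q \right)} = - \frac{1}{3} - \frac{q}{2}$ ($F{\left(q \right)} = - \frac{1}{3} + \frac{q}{-2} = \left(-1\right) \frac{1}{3} + q \left(- \frac{1}{2}\right) = - \frac{1}{3} - \frac{q}{2}$)
$n{\left(G \right)} = G + G^{2}$ ($n{\left(G \right)} = G + G G = G + G^{2}$)
$\left(0 + 1 \cdot 0\right) \left(-16\right) n{\left(F{\left(-3 \right)} \right)} - 23653 = \left(0 + 1 \cdot 0\right) \left(-16\right) \left(- \frac{1}{3} - - \frac{3}{2}\right) \left(1 - - \frac{7}{6}\right) - 23653 = \left(0 + 0\right) \left(-16\right) \left(- \frac{1}{3} + \frac{3}{2}\right) \left(1 + \left(- \frac{1}{3} + \frac{3}{2}\right)\right) - 23653 = 0 \left(-16\right) \frac{7 \left(1 + \frac{7}{6}\right)}{6} - 23653 = 0 \cdot \frac{7}{6} \cdot \frac{13}{6} - 23653 = 0 \cdot \frac{91}{36} - 23653 = 0 - 23653 = -23653$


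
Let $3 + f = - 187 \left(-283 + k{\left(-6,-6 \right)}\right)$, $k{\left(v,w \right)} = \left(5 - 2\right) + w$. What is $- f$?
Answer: $-53479$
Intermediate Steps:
$k{\left(v,w \right)} = 3 + w$
$f = 53479$ ($f = -3 - 187 \left(-283 + \left(3 - 6\right)\right) = -3 - 187 \left(-283 - 3\right) = -3 - -53482 = -3 + 53482 = 53479$)
$- f = \left(-1\right) 53479 = -53479$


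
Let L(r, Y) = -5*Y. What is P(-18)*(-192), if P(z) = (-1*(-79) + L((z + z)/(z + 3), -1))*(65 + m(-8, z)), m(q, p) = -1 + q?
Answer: -903168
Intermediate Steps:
P(z) = 4704 (P(z) = (-1*(-79) - 5*(-1))*(65 + (-1 - 8)) = (79 + 5)*(65 - 9) = 84*56 = 4704)
P(-18)*(-192) = 4704*(-192) = -903168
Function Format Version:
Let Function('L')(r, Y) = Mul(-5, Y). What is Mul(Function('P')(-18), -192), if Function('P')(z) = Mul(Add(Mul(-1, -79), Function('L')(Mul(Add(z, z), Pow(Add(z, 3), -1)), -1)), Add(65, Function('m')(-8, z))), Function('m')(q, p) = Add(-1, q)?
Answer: -903168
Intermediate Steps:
Function('P')(z) = 4704 (Function('P')(z) = Mul(Add(Mul(-1, -79), Mul(-5, -1)), Add(65, Add(-1, -8))) = Mul(Add(79, 5), Add(65, -9)) = Mul(84, 56) = 4704)
Mul(Function('P')(-18), -192) = Mul(4704, -192) = -903168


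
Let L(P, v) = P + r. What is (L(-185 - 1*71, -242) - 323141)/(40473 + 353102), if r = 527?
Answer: -64574/78715 ≈ -0.82035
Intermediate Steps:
L(P, v) = 527 + P (L(P, v) = P + 527 = 527 + P)
(L(-185 - 1*71, -242) - 323141)/(40473 + 353102) = ((527 + (-185 - 1*71)) - 323141)/(40473 + 353102) = ((527 + (-185 - 71)) - 323141)/393575 = ((527 - 256) - 323141)*(1/393575) = (271 - 323141)*(1/393575) = -322870*1/393575 = -64574/78715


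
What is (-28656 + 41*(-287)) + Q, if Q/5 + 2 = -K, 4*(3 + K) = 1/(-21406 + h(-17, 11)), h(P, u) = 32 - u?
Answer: -691471143/17108 ≈ -40418.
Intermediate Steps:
K = -256621/85540 (K = -3 + 1/(4*(-21406 + (32 - 1*11))) = -3 + 1/(4*(-21406 + (32 - 11))) = -3 + 1/(4*(-21406 + 21)) = -3 + (¼)/(-21385) = -3 + (¼)*(-1/21385) = -3 - 1/85540 = -256621/85540 ≈ -3.0000)
Q = 85541/17108 (Q = -10 + 5*(-1*(-256621/85540)) = -10 + 5*(256621/85540) = -10 + 256621/17108 = 85541/17108 ≈ 5.0001)
(-28656 + 41*(-287)) + Q = (-28656 + 41*(-287)) + 85541/17108 = (-28656 - 11767) + 85541/17108 = -40423 + 85541/17108 = -691471143/17108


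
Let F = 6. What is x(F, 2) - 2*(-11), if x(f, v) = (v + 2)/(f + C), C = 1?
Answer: 158/7 ≈ 22.571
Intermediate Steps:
x(f, v) = (2 + v)/(1 + f) (x(f, v) = (v + 2)/(f + 1) = (2 + v)/(1 + f))
x(F, 2) - 2*(-11) = (2 + 2)/(1 + 6) - 2*(-11) = 4/7 + 22 = 158/7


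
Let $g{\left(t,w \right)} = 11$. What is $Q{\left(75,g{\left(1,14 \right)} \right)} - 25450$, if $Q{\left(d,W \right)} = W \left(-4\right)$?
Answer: $-25494$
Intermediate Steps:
$Q{\left(d,W \right)} = - 4 W$
$Q{\left(75,g{\left(1,14 \right)} \right)} - 25450 = \left(-4\right) 11 - 25450 = -44 - 25450 = -25494$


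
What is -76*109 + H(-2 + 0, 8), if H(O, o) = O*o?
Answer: -8300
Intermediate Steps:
-76*109 + H(-2 + 0, 8) = -76*109 + (-2 + 0)*8 = -8284 - 2*8 = -8284 - 16 = -8300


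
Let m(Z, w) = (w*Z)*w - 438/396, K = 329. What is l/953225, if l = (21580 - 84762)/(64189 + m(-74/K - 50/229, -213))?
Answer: -44881839156/29846188519024475 ≈ -1.5038e-6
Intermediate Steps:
m(Z, w) = -73/66 + Z*w**2 (m(Z, w) = (Z*w)*w - 438*1/396 = Z*w**2 - 73/66 = -73/66 + Z*w**2)
l = -314172874092/219175241557 (l = (21580 - 84762)/(64189 + (-73/66 + (-74/329 - 50/229)*(-213)**2)) = -63182/(64189 + (-73/66 + (-74*1/329 - 50*1/229)*45369)) = -63182/(64189 + (-73/66 + (-74/329 - 50/229)*45369)) = -63182/(64189 + (-73/66 - 33396/75341*45369)) = -63182/(64189 + (-73/66 - 1515143124/75341)) = -63182/(64189 - 100004946077/4972506) = -63182/219175241557/4972506 = -63182*4972506/219175241557 = -314172874092/219175241557 ≈ -1.4334)
l/953225 = -314172874092/219175241557/953225 = -314172874092/219175241557*1/953225 = -44881839156/29846188519024475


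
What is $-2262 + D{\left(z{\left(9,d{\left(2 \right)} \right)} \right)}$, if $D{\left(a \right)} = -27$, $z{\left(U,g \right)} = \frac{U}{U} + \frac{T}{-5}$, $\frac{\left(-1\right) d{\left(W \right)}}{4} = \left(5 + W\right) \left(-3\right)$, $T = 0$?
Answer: $-2289$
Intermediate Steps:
$d{\left(W \right)} = 60 + 12 W$ ($d{\left(W \right)} = - 4 \left(5 + W\right) \left(-3\right) = - 4 \left(-15 - 3 W\right) = 60 + 12 W$)
$z{\left(U,g \right)} = 1$ ($z{\left(U,g \right)} = \frac{U}{U} + \frac{0}{-5} = 1 + 0 \left(- \frac{1}{5}\right) = 1 + 0 = 1$)
$-2262 + D{\left(z{\left(9,d{\left(2 \right)} \right)} \right)} = -2262 - 27 = -2289$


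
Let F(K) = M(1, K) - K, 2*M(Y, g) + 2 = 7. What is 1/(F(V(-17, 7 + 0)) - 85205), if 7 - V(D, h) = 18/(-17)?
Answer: -34/2897159 ≈ -1.1736e-5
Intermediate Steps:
M(Y, g) = 5/2 (M(Y, g) = -1 + (1/2)*7 = -1 + 7/2 = 5/2)
V(D, h) = 137/17 (V(D, h) = 7 - 18/(-17) = 7 - 18*(-1)/17 = 7 - 1*(-18/17) = 7 + 18/17 = 137/17)
F(K) = 5/2 - K
1/(F(V(-17, 7 + 0)) - 85205) = 1/((5/2 - 1*137/17) - 85205) = 1/((5/2 - 137/17) - 85205) = 1/(-189/34 - 85205) = 1/(-2897159/34) = -34/2897159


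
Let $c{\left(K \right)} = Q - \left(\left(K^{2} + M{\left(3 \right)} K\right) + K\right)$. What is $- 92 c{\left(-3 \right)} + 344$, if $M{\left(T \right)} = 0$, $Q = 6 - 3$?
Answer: $620$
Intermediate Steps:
$Q = 3$
$c{\left(K \right)} = 3 - K - K^{2}$ ($c{\left(K \right)} = 3 - \left(\left(K^{2} + 0 K\right) + K\right) = 3 - \left(\left(K^{2} + 0\right) + K\right) = 3 - \left(K^{2} + K\right) = 3 - \left(K + K^{2}\right) = 3 - K - K^{2}$)
$- 92 c{\left(-3 \right)} + 344 = - 92 \left(3 - -3 - \left(-3\right)^{2}\right) + 344 = - 92 \left(3 + 3 - 9\right) + 344 = \left(-92\right) \left(-3\right) + 344 = 276 + 344 = 620$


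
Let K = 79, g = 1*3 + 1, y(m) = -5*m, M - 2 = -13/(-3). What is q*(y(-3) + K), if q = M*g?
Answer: 7144/3 ≈ 2381.3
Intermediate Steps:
M = 19/3 (M = 2 - 13/(-3) = 2 - 13*(-⅓) = 2 + 13/3 = 19/3 ≈ 6.3333)
g = 4 (g = 3 + 1 = 4)
q = 76/3 (q = (19/3)*4 = 76/3 ≈ 25.333)
q*(y(-3) + K) = 76*(-5*(-3) + 79)/3 = 76*(15 + 79)/3 = (76/3)*94 = 7144/3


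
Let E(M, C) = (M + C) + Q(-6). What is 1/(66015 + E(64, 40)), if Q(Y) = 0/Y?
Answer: 1/66119 ≈ 1.5124e-5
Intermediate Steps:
Q(Y) = 0
E(M, C) = C + M (E(M, C) = (M + C) + 0 = (C + M) + 0 = C + M)
1/(66015 + E(64, 40)) = 1/(66015 + (40 + 64)) = 1/(66015 + 104) = 1/66119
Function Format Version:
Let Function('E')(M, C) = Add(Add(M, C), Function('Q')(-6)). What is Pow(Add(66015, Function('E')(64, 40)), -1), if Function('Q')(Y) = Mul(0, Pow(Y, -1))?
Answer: Rational(1, 66119) ≈ 1.5124e-5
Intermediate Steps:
Function('Q')(Y) = 0
Function('E')(M, C) = Add(C, M) (Function('E')(M, C) = Add(Add(M, C), 0) = Add(Add(C, M), 0) = Add(C, M))
Pow(Add(66015, Function('E')(64, 40)), -1) = Pow(Add(66015, Add(40, 64)), -1) = Pow(Add(66015, 104), -1) = Pow(66119, -1) = Rational(1, 66119)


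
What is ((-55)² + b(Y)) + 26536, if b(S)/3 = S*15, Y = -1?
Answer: 29516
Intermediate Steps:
b(S) = 45*S (b(S) = 3*(S*15) = 3*(15*S) = 45*S)
((-55)² + b(Y)) + 26536 = ((-55)² + 45*(-1)) + 26536 = (3025 - 45) + 26536 = 2980 + 26536 = 29516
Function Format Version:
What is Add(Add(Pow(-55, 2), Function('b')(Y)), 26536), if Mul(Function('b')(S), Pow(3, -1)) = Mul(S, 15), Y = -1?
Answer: 29516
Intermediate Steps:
Function('b')(S) = Mul(45, S) (Function('b')(S) = Mul(3, Mul(S, 15)) = Mul(3, Mul(15, S)) = Mul(45, S))
Add(Add(Pow(-55, 2), Function('b')(Y)), 26536) = Add(Add(Pow(-55, 2), Mul(45, -1)), 26536) = Add(Add(3025, -45), 26536) = Add(2980, 26536) = 29516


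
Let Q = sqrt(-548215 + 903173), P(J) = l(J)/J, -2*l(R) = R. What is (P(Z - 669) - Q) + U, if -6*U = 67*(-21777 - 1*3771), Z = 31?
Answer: 570571/2 - sqrt(354958) ≈ 2.8469e+5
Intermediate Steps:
l(R) = -R/2
P(J) = -1/2 (P(J) = (-J/2)/J = -1/2)
U = 285286 (U = -67*(-21777 - 1*3771)/6 = -67*(-21777 - 3771)/6 = -67*(-25548)/6 = -1/6*(-1711716) = 285286)
Q = sqrt(354958) ≈ 595.78
(P(Z - 669) - Q) + U = (-1/2 - sqrt(354958)) + 285286 = 570571/2 - sqrt(354958)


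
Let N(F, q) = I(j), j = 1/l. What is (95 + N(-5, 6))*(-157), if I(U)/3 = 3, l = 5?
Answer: -16328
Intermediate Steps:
j = 1/5 ≈ 0.20000
I(U) = 9 (I(U) = 3*3 = 9)
N(F, q) = 9
(95 + N(-5, 6))*(-157) = (95 + 9)*(-157) = 104*(-157) = -16328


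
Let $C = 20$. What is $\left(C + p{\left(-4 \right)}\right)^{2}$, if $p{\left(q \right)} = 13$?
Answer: $1089$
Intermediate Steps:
$\left(C + p{\left(-4 \right)}\right)^{2} = \left(20 + 13\right)^{2} = 33^{2} = 1089$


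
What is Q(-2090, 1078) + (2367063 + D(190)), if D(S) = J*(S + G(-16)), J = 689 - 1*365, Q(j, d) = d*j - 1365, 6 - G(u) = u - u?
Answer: 176182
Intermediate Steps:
G(u) = 6 (G(u) = 6 - (u - u) = 6 - 1*0 = 6 + 0 = 6)
Q(j, d) = -1365 + d*j
J = 324 (J = 689 - 365 = 324)
D(S) = 1944 + 324*S (D(S) = 324*(S + 6) = 324*(6 + S) = 1944 + 324*S)
Q(-2090, 1078) + (2367063 + D(190)) = (-1365 + 1078*(-2090)) + (2367063 + (1944 + 324*190)) = (-1365 - 2253020) + (2367063 + (1944 + 61560)) = -2254385 + (2367063 + 63504) = -2254385 + 2430567 = 176182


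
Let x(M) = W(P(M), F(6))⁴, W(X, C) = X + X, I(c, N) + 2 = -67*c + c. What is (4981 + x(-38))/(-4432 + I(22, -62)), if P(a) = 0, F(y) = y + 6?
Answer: -4981/5886 ≈ -0.84624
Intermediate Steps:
F(y) = 6 + y
I(c, N) = -2 - 66*c (I(c, N) = -2 + (-67*c + c) = -2 - 66*c)
W(X, C) = 2*X
x(M) = 0 (x(M) = (2*0)⁴ = 0⁴ = 0)
(4981 + x(-38))/(-4432 + I(22, -62)) = (4981 + 0)/(-4432 + (-2 - 66*22)) = 4981/(-4432 + (-2 - 1452)) = 4981/(-4432 - 1454) = 4981/(-5886) = 4981*(-1/5886) = -4981/5886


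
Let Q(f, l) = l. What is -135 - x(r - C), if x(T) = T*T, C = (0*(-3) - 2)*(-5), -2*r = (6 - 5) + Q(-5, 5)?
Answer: -304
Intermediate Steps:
r = -3 (r = -((6 - 5) + 5)/2 = -(1 + 5)/2 = -½*6 = -3)
C = 10 (C = (0 - 2)*(-5) = -2*(-5) = 10)
x(T) = T²
-135 - x(r - C) = -135 - (-3 - 1*10)² = -135 - (-3 - 10)² = -135 - 1*(-13)² = -135 - 1*169 = -135 - 169 = -304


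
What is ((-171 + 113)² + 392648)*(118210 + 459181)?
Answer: 228653764692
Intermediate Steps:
((-171 + 113)² + 392648)*(118210 + 459181) = ((-58)² + 392648)*577391 = (3364 + 392648)*577391 = 396012*577391 = 228653764692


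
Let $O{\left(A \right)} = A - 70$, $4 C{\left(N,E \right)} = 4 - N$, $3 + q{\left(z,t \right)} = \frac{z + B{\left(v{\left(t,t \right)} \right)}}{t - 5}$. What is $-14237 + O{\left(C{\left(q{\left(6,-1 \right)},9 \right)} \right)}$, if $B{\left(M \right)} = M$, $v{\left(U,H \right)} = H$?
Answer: $- \frac{343321}{24} \approx -14305.0$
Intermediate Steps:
$q{\left(z,t \right)} = -3 + \frac{t + z}{-5 + t}$ ($q{\left(z,t \right)} = -3 + \frac{z + t}{t - 5} = -3 + \frac{t + z}{-5 + t}$)
$C{\left(N,E \right)} = 1 - \frac{N}{4}$ ($C{\left(N,E \right)} = \frac{4 - N}{4} = 1 - \frac{N}{4}$)
$O{\left(A \right)} = -70 + A$
$-14237 + O{\left(C{\left(q{\left(6,-1 \right)},9 \right)} \right)} = -14237 - \left(69 + \frac{15 + 6 - -2}{4 \left(-5 - 1\right)}\right) = -14237 - \left(69 + \frac{15 + 6 + 2}{4 \left(-6\right)}\right) = -14237 - \left(69 + \frac{1}{4} \left(- \frac{1}{6}\right) 23\right) = -14237 + \left(-70 + \left(1 - - \frac{23}{24}\right)\right) = -14237 + \left(-70 + \left(1 + \frac{23}{24}\right)\right) = -14237 + \left(-70 + \frac{47}{24}\right) = -14237 - \frac{1633}{24} = - \frac{343321}{24}$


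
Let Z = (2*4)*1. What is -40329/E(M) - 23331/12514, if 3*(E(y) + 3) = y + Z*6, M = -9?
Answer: -126227604/31285 ≈ -4034.8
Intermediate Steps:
Z = 8 (Z = 8*1 = 8)
E(y) = 13 + y/3 (E(y) = -3 + (y + 8*6)/3 = -3 + (y + 48)/3 = -3 + (48 + y)/3 = -3 + (16 + y/3) = 13 + y/3)
-40329/E(M) - 23331/12514 = -40329/(13 + (⅓)*(-9)) - 23331/12514 = -40329/(13 - 3) - 23331*1/12514 = -40329/10 - 23331/12514 = -126227604/31285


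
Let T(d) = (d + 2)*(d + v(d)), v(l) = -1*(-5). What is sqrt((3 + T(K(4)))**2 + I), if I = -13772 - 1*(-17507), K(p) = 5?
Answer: 2*sqrt(2266) ≈ 95.205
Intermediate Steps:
v(l) = 5
T(d) = (2 + d)*(5 + d) (T(d) = (d + 2)*(d + 5) = (2 + d)*(5 + d))
I = 3735 (I = -13772 + 17507 = 3735)
sqrt((3 + T(K(4)))**2 + I) = sqrt((3 + (10 + 5**2 + 7*5))**2 + 3735) = sqrt((3 + (10 + 25 + 35))**2 + 3735) = sqrt((3 + 70)**2 + 3735) = sqrt(73**2 + 3735) = sqrt(5329 + 3735) = sqrt(9064) = 2*sqrt(2266)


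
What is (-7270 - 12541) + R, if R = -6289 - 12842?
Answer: -38942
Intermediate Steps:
R = -19131
(-7270 - 12541) + R = (-7270 - 12541) - 19131 = -19811 - 19131 = -38942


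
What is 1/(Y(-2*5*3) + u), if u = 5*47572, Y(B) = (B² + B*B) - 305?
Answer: 1/239355 ≈ 4.1779e-6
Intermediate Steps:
Y(B) = -305 + 2*B² (Y(B) = (B² + B²) - 305 = 2*B² - 305 = -305 + 2*B²)
u = 237860
1/(Y(-2*5*3) + u) = 1/((-305 + 2*(-2*5*3)²) + 237860) = 1/((-305 + 2*(-10*3)²) + 237860) = 1/((-305 + 2*(-30)²) + 237860) = 1/((-305 + 2*900) + 237860) = 1/((-305 + 1800) + 237860) = 1/(1495 + 237860) = 1/239355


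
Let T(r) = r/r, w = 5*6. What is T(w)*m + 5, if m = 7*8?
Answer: 61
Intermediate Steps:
m = 56
w = 30
T(r) = 1
T(w)*m + 5 = 1*56 + 5 = 56 + 5 = 61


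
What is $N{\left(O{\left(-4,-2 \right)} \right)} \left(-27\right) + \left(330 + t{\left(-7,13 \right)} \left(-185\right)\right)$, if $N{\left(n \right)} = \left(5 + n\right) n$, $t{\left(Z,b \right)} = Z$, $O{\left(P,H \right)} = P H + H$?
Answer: $-157$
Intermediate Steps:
$O{\left(P,H \right)} = H + H P$ ($O{\left(P,H \right)} = H P + H = H + H P$)
$N{\left(n \right)} = n \left(5 + n\right)$
$N{\left(O{\left(-4,-2 \right)} \right)} \left(-27\right) + \left(330 + t{\left(-7,13 \right)} \left(-185\right)\right) = - 2 \left(1 - 4\right) \left(5 - 2 \left(1 - 4\right)\right) \left(-27\right) + \left(330 - -1295\right) = \left(-2\right) \left(-3\right) \left(5 - -6\right) \left(-27\right) + \left(330 + 1295\right) = 6 \left(5 + 6\right) \left(-27\right) + 1625 = 6 \cdot 11 \left(-27\right) + 1625 = 66 \left(-27\right) + 1625 = -1782 + 1625 = -157$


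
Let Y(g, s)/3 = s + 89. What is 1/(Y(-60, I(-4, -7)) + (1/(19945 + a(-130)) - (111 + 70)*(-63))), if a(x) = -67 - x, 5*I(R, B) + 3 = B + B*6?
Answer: 100040/1164345557 ≈ 8.5920e-5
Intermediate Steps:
I(R, B) = -⅗ + 7*B/5 (I(R, B) = -⅗ + (B + B*6)/5 = -⅗ + (B + 6*B)/5 = -⅗ + (7*B)/5 = -⅗ + 7*B/5)
Y(g, s) = 267 + 3*s (Y(g, s) = 3*(s + 89) = 3*(89 + s) = 267 + 3*s)
1/(Y(-60, I(-4, -7)) + (1/(19945 + a(-130)) - (111 + 70)*(-63))) = 1/((267 + 3*(-⅗ + (7/5)*(-7))) + (1/(19945 + (-67 - 1*(-130))) - (111 + 70)*(-63))) = 1/((267 + 3*(-⅗ - 49/5)) + (1/(19945 + (-67 + 130)) - 181*(-63))) = 1/((267 + 3*(-52/5)) + (1/(19945 + 63) - 1*(-11403))) = 1/((267 - 156/5) + (1/20008 + 11403)) = 1/(1179/5 + (1/20008 + 11403)) = 1/(1179/5 + 228151225/20008) = 1/(1164345557/100040) = 100040/1164345557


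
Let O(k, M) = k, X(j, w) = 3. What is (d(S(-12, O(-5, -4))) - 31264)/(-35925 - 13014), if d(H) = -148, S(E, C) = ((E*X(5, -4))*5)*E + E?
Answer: 31412/48939 ≈ 0.64186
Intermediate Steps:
S(E, C) = E + 15*E² (S(E, C) = ((E*3)*5)*E + E = ((3*E)*5)*E + E = (15*E)*E + E = 15*E² + E = E + 15*E²)
(d(S(-12, O(-5, -4))) - 31264)/(-35925 - 13014) = (-148 - 31264)/(-35925 - 13014) = -31412/(-48939) = -31412*(-1/48939) = 31412/48939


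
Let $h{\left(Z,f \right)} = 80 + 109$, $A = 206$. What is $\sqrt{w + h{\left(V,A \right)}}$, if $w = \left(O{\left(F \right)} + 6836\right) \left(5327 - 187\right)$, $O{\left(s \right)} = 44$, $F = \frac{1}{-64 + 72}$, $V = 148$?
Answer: $\sqrt{35363389} \approx 5946.7$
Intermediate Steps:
$F = \frac{1}{8} \approx 0.125$
$h{\left(Z,f \right)} = 189$
$w = 35363200$ ($w = \left(44 + 6836\right) \left(5327 - 187\right) = 6880 \cdot 5140 = 35363200$)
$\sqrt{w + h{\left(V,A \right)}} = \sqrt{35363200 + 189} = \sqrt{35363389}$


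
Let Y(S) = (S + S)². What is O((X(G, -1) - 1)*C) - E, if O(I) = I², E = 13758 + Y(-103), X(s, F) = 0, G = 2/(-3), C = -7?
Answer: -56145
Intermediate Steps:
G = -⅔ (G = 2*(-⅓) = -⅔ ≈ -0.66667)
Y(S) = 4*S² (Y(S) = (2*S)² = 4*S²)
E = 56194 (E = 13758 + 4*(-103)² = 13758 + 4*10609 = 13758 + 42436 = 56194)
O((X(G, -1) - 1)*C) - E = ((0 - 1)*(-7))² - 1*56194 = (-1*(-7))² - 56194 = 7² - 56194 = 49 - 56194 = -56145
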